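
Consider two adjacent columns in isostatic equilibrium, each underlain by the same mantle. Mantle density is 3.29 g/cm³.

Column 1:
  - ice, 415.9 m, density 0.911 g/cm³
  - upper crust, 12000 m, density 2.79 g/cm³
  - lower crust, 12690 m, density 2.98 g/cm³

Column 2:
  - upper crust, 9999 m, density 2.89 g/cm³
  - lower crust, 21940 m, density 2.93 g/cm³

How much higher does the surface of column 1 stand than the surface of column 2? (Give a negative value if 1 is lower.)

−296 m

For any compensation level in the mantle, the mantle terms cancel and isostasy reduces to e = (Σt_1 − Σt_2) − (Σ(ρt)_1 − Σ(ρt)_2) / ρ_m.
Σt_1 = 25105.9 m; Σt_2 = 31939 m; Σ(ρt)_1 = 71675.0849; Σ(ρt)_2 = 93181.31 (in m·g/cm³).
e = (25105.9 − 31939) − (71675.0849 − 93181.31) / 3.29 = −296 m.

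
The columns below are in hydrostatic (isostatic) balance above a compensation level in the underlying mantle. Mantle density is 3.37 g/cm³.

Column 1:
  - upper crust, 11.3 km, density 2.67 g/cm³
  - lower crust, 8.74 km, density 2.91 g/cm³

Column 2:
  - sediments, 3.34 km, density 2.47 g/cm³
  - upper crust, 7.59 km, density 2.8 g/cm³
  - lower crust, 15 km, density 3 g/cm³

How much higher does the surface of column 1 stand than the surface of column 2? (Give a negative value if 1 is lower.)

For any compensation level in the mantle, the mantle terms cancel and isostasy reduces to e = (Σt_1 − Σt_2) − (Σ(ρt)_1 − Σ(ρt)_2) / ρ_m.
Σt_1 = 20.04 km; Σt_2 = 25.93 km; Σ(ρt)_1 = 55.6044; Σ(ρt)_2 = 74.5018 (in km·g/cm³).
e = (20.04 − 25.93) − (55.6044 − 74.5018) / 3.37 = −0.282 km.

−0.282 km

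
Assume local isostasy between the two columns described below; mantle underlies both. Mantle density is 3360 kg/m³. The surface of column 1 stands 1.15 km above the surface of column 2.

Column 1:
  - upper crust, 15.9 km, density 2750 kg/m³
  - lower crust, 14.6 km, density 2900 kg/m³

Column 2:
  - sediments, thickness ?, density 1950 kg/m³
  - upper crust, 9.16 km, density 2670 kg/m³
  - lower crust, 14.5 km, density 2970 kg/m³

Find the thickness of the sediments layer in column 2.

Take the compensation level at the base of the deeper column (depth z_c below the surface of column 1) and equate Σ ρ_i t_i down to z_c; mantle fills any gap and the z_c terms cancel.
Column 1: 15.9×2750 + 14.6×2900 + (z_c − 30.5)×3360
Column 2: 1.15×0 + x×1950 + 9.16×2670 + 14.5×2970 + (z_c − 1.15 − 23.66 − x)×3360
The z_c×3360 term appears on both sides and cancels. Collect the known terms of each column as K = Σ(ρt)_known − 3360 × (depth of known layers): K_1 = 86065 − 3360×30.5 = −16415; K_2 = 67522.2 − 3360×(1.15 + 23.66) = −15839.4.
Balance: K_1 = K_2 − x×(3360 − 1950), so x = (K_2 − K_1)/(3360 − 1950) = 575.6/1410 = 0.408 km.

0.408 km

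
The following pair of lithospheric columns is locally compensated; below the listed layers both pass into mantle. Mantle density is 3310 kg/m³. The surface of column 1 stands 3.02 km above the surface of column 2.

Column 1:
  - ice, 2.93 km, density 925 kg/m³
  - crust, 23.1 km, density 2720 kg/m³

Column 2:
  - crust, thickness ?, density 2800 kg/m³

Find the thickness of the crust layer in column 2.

Take the compensation level at the base of the deeper column (depth z_c below the surface of column 1) and equate Σ ρ_i t_i down to z_c; mantle fills any gap and the z_c terms cancel.
Column 1: 2.93×925 + 23.1×2720 + (z_c − 26.03)×3310
Column 2: 3.02×0 + x×2800 + (z_c − 3.02 − 0 − x)×3310
The z_c×3310 term appears on both sides and cancels. Collect the known terms of each column as K = Σ(ρt)_known − 3310 × (depth of known layers): K_1 = 65542.25 − 3310×26.03 = −20617.05; K_2 = 0 − 3310×(3.02 + 0) = −9996.2.
Balance: K_1 = K_2 − x×(3310 − 2800), so x = (K_2 − K_1)/(3310 − 2800) = 10620.9/510 = 20.8 km.

20.8 km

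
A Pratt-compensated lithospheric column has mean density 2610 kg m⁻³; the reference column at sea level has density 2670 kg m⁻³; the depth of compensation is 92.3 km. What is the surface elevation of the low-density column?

ρ_ref D = ρ (D + h) → h = D (ρ_ref − ρ)/ρ.
h = 92.3 km × (2670 − 2610)/2610 = 2.12 km.

2.12 km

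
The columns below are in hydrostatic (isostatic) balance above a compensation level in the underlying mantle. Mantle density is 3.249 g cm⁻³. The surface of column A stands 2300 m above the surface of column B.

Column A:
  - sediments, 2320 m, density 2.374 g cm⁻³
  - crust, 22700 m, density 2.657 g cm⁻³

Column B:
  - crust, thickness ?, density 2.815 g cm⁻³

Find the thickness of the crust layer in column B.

18400 m

Take the compensation level at the base of the deeper column (depth z_c below the surface of column A) and equate Σ ρ_i t_i down to z_c; mantle fills any gap and the z_c terms cancel.
Column A: 2320×2.374 + 22700×2.657 + (z_c − 25020)×3.249
Column B: 2300×0 + x×2.815 + (z_c − 2300 − 0 − x)×3.249
The z_c×3.249 term appears on both sides and cancels. Collect the known terms of each column as K = Σ(ρt)_known − 3.249 × (depth of known layers): K_A = 65821.58 − 3.249×25020 = −15468.4; K_B = 0 − 3.249×(2300 + 0) = −7472.7.
Balance: K_A = K_B − x×(3.249 − 2.815), so x = (K_B − K_A)/(3.249 − 2.815) = 7995.7/0.434 = 18400 m.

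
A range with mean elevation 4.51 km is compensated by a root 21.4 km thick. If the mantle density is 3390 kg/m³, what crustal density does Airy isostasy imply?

ρ_c h = (ρ_m − ρ_c) r → ρ_c (h + r) = ρ_m r → ρ_c = ρ_m r / (h + r).
ρ_c = 3390 × 21.4 km / (4.51 km + 21.4 km) = 2800 kg/m³.

2800 kg/m³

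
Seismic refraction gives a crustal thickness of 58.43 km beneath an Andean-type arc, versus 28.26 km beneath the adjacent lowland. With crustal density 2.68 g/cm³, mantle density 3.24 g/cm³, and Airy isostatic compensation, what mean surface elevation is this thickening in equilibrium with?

Excess crust Δ = 58.43 km − 28.26 km = 30.17 km, split between elevation h and root r with h + r = Δ.
Airy balance ρ_c h = (ρ_m − ρ_c) r gives r = h ρ_c/(ρ_m − ρ_c), so h (1 + ρ_c/(ρ_m − ρ_c)) = Δ, i.e. h = Δ (ρ_m − ρ_c)/ρ_m.
h = 30.17 km × 0.56/3.24 = 5.21 km.

5.21 km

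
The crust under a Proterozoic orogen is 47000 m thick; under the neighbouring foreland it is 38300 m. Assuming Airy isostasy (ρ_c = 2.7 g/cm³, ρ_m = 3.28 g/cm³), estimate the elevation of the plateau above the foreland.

Excess crust Δ = 47000 m − 38300 m = 8700 m, split between elevation h and root r with h + r = Δ.
Airy balance ρ_c h = (ρ_m − ρ_c) r gives r = h ρ_c/(ρ_m − ρ_c), so h (1 + ρ_c/(ρ_m − ρ_c)) = Δ, i.e. h = Δ (ρ_m − ρ_c)/ρ_m.
h = 8700 m × 0.58/3.28 = 1540 m.

1540 m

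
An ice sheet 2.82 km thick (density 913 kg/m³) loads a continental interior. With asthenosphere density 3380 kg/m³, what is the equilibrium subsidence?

Equating mass per unit area of the two columns: the ice load ρ_ice t is balanced by mantle displaced below, ρ_m s.
s = t ρ_ice / ρ_m = 2.82 km × 913/3380 = 0.762 km.

0.762 km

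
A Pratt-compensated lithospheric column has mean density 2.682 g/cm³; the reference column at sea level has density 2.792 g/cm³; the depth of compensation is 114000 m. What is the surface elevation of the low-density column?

4680 m

ρ_ref D = ρ (D + h) → h = D (ρ_ref − ρ)/ρ.
h = 114000 m × (2.792 − 2.682)/2.682 = 4680 m.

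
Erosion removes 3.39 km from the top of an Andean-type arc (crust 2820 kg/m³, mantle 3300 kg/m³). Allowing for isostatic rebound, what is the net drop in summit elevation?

Rebound u = e ρ_c/ρ_m = 3.39 km × 2820/3300 = 2.897 km.
Net surface drop = e − u = 3.39 km − 2.897 km = e (ρ_m − ρ_c)/ρ_m = 0.493 km.

0.493 km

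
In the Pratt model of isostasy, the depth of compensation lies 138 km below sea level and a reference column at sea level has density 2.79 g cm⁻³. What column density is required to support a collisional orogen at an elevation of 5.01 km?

Pratt balance: ρ_ref D = ρ (D + h).
ρ = ρ_ref D/(D + h) = 2.79 × 138 km/(138 km + 5.01 km) = 2.69 g cm⁻³.

2.69 g cm⁻³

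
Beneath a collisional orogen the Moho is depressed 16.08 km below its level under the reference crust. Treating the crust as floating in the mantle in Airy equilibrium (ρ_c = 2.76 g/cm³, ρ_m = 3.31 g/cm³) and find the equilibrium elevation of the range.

By Archimedes' principle applied to the lithosphere: ρ_c h = (ρ_m − ρ_c) r.
h = r (ρ_m − ρ_c) / ρ_c = 16.08 km × (3.31 − 2.76) / 2.76 = 3.2 km.

3.2 km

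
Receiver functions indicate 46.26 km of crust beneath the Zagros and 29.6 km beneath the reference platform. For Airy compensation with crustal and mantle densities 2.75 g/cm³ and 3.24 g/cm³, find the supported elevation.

Excess crust Δ = 46.26 km − 29.6 km = 16.66 km, split between elevation h and root r with h + r = Δ.
Airy balance ρ_c h = (ρ_m − ρ_c) r gives r = h ρ_c/(ρ_m − ρ_c), so h (1 + ρ_c/(ρ_m − ρ_c)) = Δ, i.e. h = Δ (ρ_m − ρ_c)/ρ_m.
h = 16.66 km × 0.49/3.24 = 2.52 km.

2.52 km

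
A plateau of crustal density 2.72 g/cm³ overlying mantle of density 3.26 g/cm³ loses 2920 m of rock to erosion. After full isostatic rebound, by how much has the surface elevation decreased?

Rebound u = e ρ_c/ρ_m = 2920 m × 2.72/3.26 = 2436 m.
Net surface drop = e − u = 2920 m − 2436 m = e (ρ_m − ρ_c)/ρ_m = 484 m.

484 m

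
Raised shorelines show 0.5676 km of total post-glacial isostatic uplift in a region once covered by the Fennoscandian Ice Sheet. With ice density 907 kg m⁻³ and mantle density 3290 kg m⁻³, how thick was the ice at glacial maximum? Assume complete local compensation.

2.06 km

u = t ρ_ice/ρ_m → t = u ρ_m/ρ_ice = 0.5676 km × 3290/907 = 2.06 km.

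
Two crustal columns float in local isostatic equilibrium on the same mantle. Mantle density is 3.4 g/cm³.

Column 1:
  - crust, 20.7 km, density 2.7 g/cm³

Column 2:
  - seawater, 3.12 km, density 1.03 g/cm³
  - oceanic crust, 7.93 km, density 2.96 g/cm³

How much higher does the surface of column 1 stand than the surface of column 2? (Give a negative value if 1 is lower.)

For any compensation level in the mantle, the mantle terms cancel and isostasy reduces to e = (Σt_1 − Σt_2) − (Σ(ρt)_1 − Σ(ρt)_2) / ρ_m.
Σt_1 = 20.7 km; Σt_2 = 11.05 km; Σ(ρt)_1 = 55.89; Σ(ρt)_2 = 26.6864 (in km·g/cm³).
e = (20.7 − 11.05) − (55.89 − 26.6864) / 3.4 = 1.06 km.

1.06 km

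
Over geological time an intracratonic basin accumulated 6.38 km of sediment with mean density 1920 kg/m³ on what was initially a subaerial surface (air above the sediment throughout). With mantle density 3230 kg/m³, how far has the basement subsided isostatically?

3.79 km

Subaerial load: s = t ρ_sed / ρ_m = 6.38 km × 1920/3230 = 3.79 km.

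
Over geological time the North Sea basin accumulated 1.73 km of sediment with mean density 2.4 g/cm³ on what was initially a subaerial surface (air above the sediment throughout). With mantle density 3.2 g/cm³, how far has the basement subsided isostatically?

1.3 km

Subaerial load: s = t ρ_sed / ρ_m = 1.73 km × 2.4/3.2 = 1.3 km.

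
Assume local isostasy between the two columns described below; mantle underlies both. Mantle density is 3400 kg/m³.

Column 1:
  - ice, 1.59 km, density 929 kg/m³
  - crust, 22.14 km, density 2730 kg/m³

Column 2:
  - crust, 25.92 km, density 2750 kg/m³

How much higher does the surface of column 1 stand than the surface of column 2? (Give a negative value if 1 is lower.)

For any compensation level in the mantle, the mantle terms cancel and isostasy reduces to e = (Σt_1 − Σt_2) − (Σ(ρt)_1 − Σ(ρt)_2) / ρ_m.
Σt_1 = 23.73 km; Σt_2 = 25.92 km; Σ(ρt)_1 = 61919.31; Σ(ρt)_2 = 71280 (in km·kg/m³).
e = (23.73 − 25.92) − (61919.31 − 71280) / 3400 = 0.563 km.

0.563 km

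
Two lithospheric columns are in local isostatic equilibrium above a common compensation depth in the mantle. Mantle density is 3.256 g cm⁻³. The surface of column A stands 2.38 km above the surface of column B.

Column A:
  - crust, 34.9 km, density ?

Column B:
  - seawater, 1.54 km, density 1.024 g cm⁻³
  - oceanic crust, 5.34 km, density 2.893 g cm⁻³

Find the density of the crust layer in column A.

2.88 g cm⁻³

Take the compensation level at the base of the deeper column (depth z_c below the surface of column A) and equate Σ ρ_i t_i down to z_c; mantle fills any gap and the z_c terms cancel.
Column A: 34.9×ρ + (z_c − 34.9)×3.256
Column B: 2.38×0 + 1.54×1.024 + 5.34×2.893 + (z_c − 2.38 − 6.88)×3.256
The z_c×3.256 term appears on both sides and cancels. Collect the known terms of each column as K = Σ(ρt)_known − 3.256 × (depth of known layers): K_A = 0 − 3.256×34.9 = −113.6344; K_B = 17.02558 − 3.256×(2.38 + 6.88) = −13.12498.
Balance: K_A + 34.9×ρ = K_B, so ρ = (K_B − K_A)/34.9 = 100.509/34.9 = 2.88 g cm⁻³.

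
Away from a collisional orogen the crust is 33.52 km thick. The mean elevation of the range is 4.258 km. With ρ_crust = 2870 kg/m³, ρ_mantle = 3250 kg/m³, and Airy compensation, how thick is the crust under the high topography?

Root depth r = h ρ_c / (ρ_m − ρ_c) = 4.258 km × 2870 / 380 = 32.16 km.
Total thickness = T + h + r = 33.52 km + 4.258 km + 32.16 km = 69.9 km.

69.9 km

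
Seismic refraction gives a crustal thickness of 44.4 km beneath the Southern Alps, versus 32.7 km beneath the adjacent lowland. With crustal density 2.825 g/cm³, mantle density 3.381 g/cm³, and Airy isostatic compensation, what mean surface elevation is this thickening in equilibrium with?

Excess crust Δ = 44.4 km − 32.7 km = 11.7 km, split between elevation h and root r with h + r = Δ.
Airy balance ρ_c h = (ρ_m − ρ_c) r gives r = h ρ_c/(ρ_m − ρ_c), so h (1 + ρ_c/(ρ_m − ρ_c)) = Δ, i.e. h = Δ (ρ_m − ρ_c)/ρ_m.
h = 11.7 km × 0.556/3.381 = 1.92 km.

1.92 km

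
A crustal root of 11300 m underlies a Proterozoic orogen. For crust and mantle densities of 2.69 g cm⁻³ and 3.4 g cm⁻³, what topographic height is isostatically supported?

2980 m

Isostatic balance requires: ρ_c h = (ρ_m − ρ_c) r.
h = r (ρ_m − ρ_c) / ρ_c = 11300 m × (3.4 − 2.69) / 2.69 = 2980 m.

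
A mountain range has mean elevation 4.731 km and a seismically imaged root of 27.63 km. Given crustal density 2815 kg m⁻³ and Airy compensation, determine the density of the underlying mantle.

3300 kg m⁻³

Airy balance: ρ_c h = (ρ_m − ρ_c) r → ρ_m = ρ_c (1 + h/r).
ρ_m = 2815 × (1 + 4.731 km/27.63 km) = 3300 kg m⁻³.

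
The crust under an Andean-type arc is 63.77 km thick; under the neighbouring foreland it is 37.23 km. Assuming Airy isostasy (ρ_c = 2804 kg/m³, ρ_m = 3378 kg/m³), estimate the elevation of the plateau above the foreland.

Excess crust Δ = 63.77 km − 37.23 km = 26.54 km, split between elevation h and root r with h + r = Δ.
Airy balance ρ_c h = (ρ_m − ρ_c) r gives r = h ρ_c/(ρ_m − ρ_c), so h (1 + ρ_c/(ρ_m − ρ_c)) = Δ, i.e. h = Δ (ρ_m − ρ_c)/ρ_m.
h = 26.54 km × 574/3378 = 4.51 km.

4.51 km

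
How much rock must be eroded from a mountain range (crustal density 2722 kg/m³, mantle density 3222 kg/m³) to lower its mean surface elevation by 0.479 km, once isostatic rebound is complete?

Net drop Δ = e − u = e − e ρ_c/ρ_m = e (ρ_m − ρ_c)/ρ_m.
e = Δ ρ_m/(ρ_m − ρ_c) = 0.479 km × 3222/500 = 3.09 km.

3.09 km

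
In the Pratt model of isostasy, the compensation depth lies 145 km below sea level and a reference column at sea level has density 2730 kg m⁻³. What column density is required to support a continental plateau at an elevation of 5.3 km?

Pratt balance: ρ_ref D = ρ (D + h).
ρ = ρ_ref D/(D + h) = 2730 × 145 km/(145 km + 5.3 km) = 2630 kg m⁻³.

2630 kg m⁻³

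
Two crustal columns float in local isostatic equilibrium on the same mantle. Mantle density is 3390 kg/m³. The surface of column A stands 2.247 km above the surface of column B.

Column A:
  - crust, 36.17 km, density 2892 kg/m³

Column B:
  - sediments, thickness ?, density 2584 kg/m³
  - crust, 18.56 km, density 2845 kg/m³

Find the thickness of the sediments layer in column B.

0.348 km

Take the compensation level at the base of the deeper column (depth z_c below the surface of column A) and equate Σ ρ_i t_i down to z_c; mantle fills any gap and the z_c terms cancel.
Column A: 36.17×2892 + (z_c − 36.17)×3390
Column B: 2.247×0 + x×2584 + 18.56×2845 + (z_c − 2.247 − 18.56 − x)×3390
The z_c×3390 term appears on both sides and cancels. Collect the known terms of each column as K = Σ(ρt)_known − 3390 × (depth of known layers): K_A = 104603.64 − 3390×36.17 = −18012.66; K_B = 52803.2 − 3390×(2.247 + 18.56) = −17732.53.
Balance: K_A = K_B − x×(3390 − 2584), so x = (K_B − K_A)/(3390 − 2584) = 280.13/806 = 0.348 km.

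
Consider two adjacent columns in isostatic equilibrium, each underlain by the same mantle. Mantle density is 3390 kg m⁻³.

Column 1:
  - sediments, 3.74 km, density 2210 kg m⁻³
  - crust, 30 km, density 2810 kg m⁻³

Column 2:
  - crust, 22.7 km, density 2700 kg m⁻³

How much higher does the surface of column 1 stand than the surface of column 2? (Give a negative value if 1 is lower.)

For any compensation level in the mantle, the mantle terms cancel and isostasy reduces to e = (Σt_1 − Σt_2) − (Σ(ρt)_1 − Σ(ρt)_2) / ρ_m.
Σt_1 = 33.74 km; Σt_2 = 22.7 km; Σ(ρt)_1 = 92565.4; Σ(ρt)_2 = 61290 (in km·kg m⁻³).
e = (33.74 − 22.7) − (92565.4 − 61290) / 3390 = 1.81 km.

1.81 km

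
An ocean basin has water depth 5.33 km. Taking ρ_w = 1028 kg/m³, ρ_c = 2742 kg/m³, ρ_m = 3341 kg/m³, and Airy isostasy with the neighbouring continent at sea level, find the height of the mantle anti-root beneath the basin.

15.3 km

In Airy isostatic equilibrium: replacing crust with seawater at the top is compensated by replacing crust with mantle at the base: d (ρ_c − ρ_w) = a (ρ_m − ρ_c).
a = d (ρ_c − ρ_w)/(ρ_m − ρ_c) = 5.33 km × 1714/599 = 15.3 km.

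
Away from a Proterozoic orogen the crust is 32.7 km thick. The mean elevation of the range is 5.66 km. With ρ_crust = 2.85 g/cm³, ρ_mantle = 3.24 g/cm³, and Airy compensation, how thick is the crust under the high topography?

79.7 km

Root depth r = h ρ_c / (ρ_m − ρ_c) = 5.66 km × 2.85 / 0.39 = 41.36 km.
Total thickness = T + h + r = 32.7 km + 5.66 km + 41.36 km = 79.7 km.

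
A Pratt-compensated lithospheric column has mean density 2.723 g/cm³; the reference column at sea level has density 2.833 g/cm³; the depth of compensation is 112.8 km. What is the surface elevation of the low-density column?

4.56 km

ρ_ref D = ρ (D + h) → h = D (ρ_ref − ρ)/ρ.
h = 112.8 km × (2.833 − 2.723)/2.723 = 4.56 km.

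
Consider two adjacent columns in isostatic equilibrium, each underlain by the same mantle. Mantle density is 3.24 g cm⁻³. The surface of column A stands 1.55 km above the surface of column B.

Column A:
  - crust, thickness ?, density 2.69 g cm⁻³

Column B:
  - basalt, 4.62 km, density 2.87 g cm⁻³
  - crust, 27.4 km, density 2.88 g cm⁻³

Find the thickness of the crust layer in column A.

30.2 km

Take the compensation level at the base of the deeper column (depth z_c below the surface of column A) and equate Σ ρ_i t_i down to z_c; mantle fills any gap and the z_c terms cancel.
Column A: x×2.69 + (z_c − 0 − x)×3.24
Column B: 1.55×0 + 4.62×2.87 + 27.4×2.88 + (z_c − 1.55 − 32.02)×3.24
The z_c×3.24 term appears on both sides and cancels. Collect the known terms of each column as K = Σ(ρt)_known − 3.24 × (depth of known layers): K_A = 0 − 3.24×0 = 0; K_B = 92.1714 − 3.24×(1.55 + 32.02) = −16.5954.
Balance: K_A − x×(3.24 − 2.69) = K_B, so x = (K_A − K_B)/(3.24 − 2.69) = 16.5954/0.55 = 30.2 km.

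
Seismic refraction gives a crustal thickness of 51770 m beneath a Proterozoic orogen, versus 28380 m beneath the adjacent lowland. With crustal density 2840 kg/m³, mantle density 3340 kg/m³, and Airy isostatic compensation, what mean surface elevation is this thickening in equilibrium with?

Excess crust Δ = 51770 m − 28380 m = 23390 m, split between elevation h and root r with h + r = Δ.
Airy balance ρ_c h = (ρ_m − ρ_c) r gives r = h ρ_c/(ρ_m − ρ_c), so h (1 + ρ_c/(ρ_m − ρ_c)) = Δ, i.e. h = Δ (ρ_m − ρ_c)/ρ_m.
h = 23390 m × 500/3340 = 3500 m.

3500 m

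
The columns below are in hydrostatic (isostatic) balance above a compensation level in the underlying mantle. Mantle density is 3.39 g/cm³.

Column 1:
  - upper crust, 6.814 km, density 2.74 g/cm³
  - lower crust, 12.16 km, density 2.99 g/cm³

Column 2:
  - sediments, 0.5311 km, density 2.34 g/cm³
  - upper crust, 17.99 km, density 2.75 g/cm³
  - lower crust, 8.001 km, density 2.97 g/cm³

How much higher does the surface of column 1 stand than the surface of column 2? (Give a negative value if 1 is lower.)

For any compensation level in the mantle, the mantle terms cancel and isostasy reduces to e = (Σt_1 − Σt_2) − (Σ(ρt)_1 − Σ(ρt)_2) / ρ_m.
Σt_1 = 18.974 km; Σt_2 = 26.5221 km; Σ(ρt)_1 = 55.02876; Σ(ρt)_2 = 74.478244 (in km·g/cm³).
e = (18.974 − 26.5221) − (55.02876 − 74.478244) / 3.39 = −1.81 km.

−1.81 km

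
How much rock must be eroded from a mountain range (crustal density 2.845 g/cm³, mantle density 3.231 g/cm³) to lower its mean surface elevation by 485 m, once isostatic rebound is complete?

Net drop Δ = e − u = e − e ρ_c/ρ_m = e (ρ_m − ρ_c)/ρ_m.
e = Δ ρ_m/(ρ_m − ρ_c) = 485 m × 3.231/0.386 = 4060 m.

4060 m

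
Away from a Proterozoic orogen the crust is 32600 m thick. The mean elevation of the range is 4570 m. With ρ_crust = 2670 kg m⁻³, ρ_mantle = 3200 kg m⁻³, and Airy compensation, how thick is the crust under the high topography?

Root depth r = h ρ_c / (ρ_m − ρ_c) = 4570 m × 2670 / 530 = 23020 m.
Total thickness = T + h + r = 32600 m + 4570 m + 23020 m = 60200 m.

60200 m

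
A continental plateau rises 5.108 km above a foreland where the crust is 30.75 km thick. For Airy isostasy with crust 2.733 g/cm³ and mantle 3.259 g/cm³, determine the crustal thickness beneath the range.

62.4 km

Root depth r = h ρ_c / (ρ_m − ρ_c) = 5.108 km × 2.733 / 0.526 = 26.54 km.
Total thickness = T + h + r = 30.75 km + 5.108 km + 26.54 km = 62.4 km.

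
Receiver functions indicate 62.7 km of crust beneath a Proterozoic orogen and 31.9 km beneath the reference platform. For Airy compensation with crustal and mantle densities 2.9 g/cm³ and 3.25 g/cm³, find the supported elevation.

Excess crust Δ = 62.7 km − 31.9 km = 30.8 km, split between elevation h and root r with h + r = Δ.
Airy balance ρ_c h = (ρ_m − ρ_c) r gives r = h ρ_c/(ρ_m − ρ_c), so h (1 + ρ_c/(ρ_m − ρ_c)) = Δ, i.e. h = Δ (ρ_m − ρ_c)/ρ_m.
h = 30.8 km × 0.35/3.25 = 3.32 km.

3.32 km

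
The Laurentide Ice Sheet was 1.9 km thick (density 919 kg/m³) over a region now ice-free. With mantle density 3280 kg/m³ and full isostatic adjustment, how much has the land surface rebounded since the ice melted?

Removing the load lets mantle flow back in; uplift u satisfies ρ_ice t = ρ_m u.
u = t ρ_ice/ρ_m = 1.9 km × 919/3280 = 0.532 km.

0.532 km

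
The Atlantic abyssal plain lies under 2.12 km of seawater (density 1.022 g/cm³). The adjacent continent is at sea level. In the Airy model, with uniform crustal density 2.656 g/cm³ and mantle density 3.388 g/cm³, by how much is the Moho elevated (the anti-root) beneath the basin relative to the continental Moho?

In Airy isostatic equilibrium: replacing crust with seawater at the top is compensated by replacing crust with mantle at the base: d (ρ_c − ρ_w) = a (ρ_m − ρ_c).
a = d (ρ_c − ρ_w)/(ρ_m − ρ_c) = 2.12 km × 1.634/0.732 = 4.73 km.

4.73 km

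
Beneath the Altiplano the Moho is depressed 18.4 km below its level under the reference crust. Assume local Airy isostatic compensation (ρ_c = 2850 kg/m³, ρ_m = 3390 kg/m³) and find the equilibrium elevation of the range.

3.49 km

Balancing pressure at the compensation depth: ρ_c h = (ρ_m − ρ_c) r.
h = r (ρ_m − ρ_c) / ρ_c = 18.4 km × (3390 − 2850) / 2850 = 3.49 km.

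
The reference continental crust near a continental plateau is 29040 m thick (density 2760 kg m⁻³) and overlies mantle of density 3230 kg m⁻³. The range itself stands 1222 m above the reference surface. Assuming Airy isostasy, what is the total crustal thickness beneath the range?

37400 m

Root depth r = h ρ_c / (ρ_m − ρ_c) = 1222 m × 2760 / 470 = 7176 m.
Total thickness = T + h + r = 29040 m + 1222 m + 7176 m = 37400 m.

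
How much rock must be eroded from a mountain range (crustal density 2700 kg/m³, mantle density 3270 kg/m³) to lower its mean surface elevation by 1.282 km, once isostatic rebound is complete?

Net drop Δ = e − u = e − e ρ_c/ρ_m = e (ρ_m − ρ_c)/ρ_m.
e = Δ ρ_m/(ρ_m − ρ_c) = 1.282 km × 3270/570 = 7.35 km.

7.35 km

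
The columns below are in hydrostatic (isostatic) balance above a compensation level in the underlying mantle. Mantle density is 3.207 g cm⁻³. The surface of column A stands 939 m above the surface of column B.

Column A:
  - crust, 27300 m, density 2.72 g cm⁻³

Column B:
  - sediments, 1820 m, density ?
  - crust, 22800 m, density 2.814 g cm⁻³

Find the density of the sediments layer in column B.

2.48 g cm⁻³

Take the compensation level at the base of the deeper column (depth z_c below the surface of column A) and equate Σ ρ_i t_i down to z_c; mantle fills any gap and the z_c terms cancel.
Column A: 27300×2.72 + (z_c − 27300)×3.207
Column B: 939×0 + 1820×ρ + 22800×2.814 + (z_c − 939 − 24620)×3.207
The z_c×3.207 term appears on both sides and cancels. Collect the known terms of each column as K = Σ(ρt)_known − 3.207 × (depth of known layers): K_A = 74256 − 3.207×27300 = −13295.1; K_B = 64159.2 − 3.207×(939 + 24620) = −17808.513.
Balance: K_A = K_B + 1820×ρ, so ρ = (K_A − K_B)/1820 = 4513.41/1820 = 2.48 g cm⁻³.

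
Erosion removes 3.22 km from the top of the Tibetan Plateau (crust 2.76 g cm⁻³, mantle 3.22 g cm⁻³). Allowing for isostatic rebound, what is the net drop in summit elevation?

Rebound u = e ρ_c/ρ_m = 3.22 km × 2.76/3.22 = 2.76 km.
Net surface drop = e − u = 3.22 km − 2.76 km = e (ρ_m − ρ_c)/ρ_m = 0.46 km.

0.46 km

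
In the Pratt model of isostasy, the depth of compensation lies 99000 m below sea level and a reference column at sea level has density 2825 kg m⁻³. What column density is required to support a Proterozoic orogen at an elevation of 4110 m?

2710 kg m⁻³

Pratt balance: ρ_ref D = ρ (D + h).
ρ = ρ_ref D/(D + h) = 2825 × 99000 m/(99000 m + 4110 m) = 2710 kg m⁻³.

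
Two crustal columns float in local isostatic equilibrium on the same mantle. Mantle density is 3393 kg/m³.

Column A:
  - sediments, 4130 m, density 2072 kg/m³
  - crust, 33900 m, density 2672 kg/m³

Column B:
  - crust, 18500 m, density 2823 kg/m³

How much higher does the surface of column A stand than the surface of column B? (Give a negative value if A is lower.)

5700 m

For any compensation level in the mantle, the mantle terms cancel and isostasy reduces to e = (Σt_A − Σt_B) − (Σ(ρt)_A − Σ(ρt)_B) / ρ_m.
Σt_A = 38030 m; Σt_B = 18500 m; Σ(ρt)_A = 99138160; Σ(ρt)_B = 52225500 (in m·kg/m³).
e = (38030 − 18500) − (99138160 − 52225500) / 3393 = 5700 m.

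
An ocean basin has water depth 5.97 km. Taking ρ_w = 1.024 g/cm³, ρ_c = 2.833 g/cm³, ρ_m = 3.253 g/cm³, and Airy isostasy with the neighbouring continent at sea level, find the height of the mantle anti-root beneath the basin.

Balancing pressure at the compensation depth: replacing crust with seawater at the top is compensated by replacing crust with mantle at the base: d (ρ_c − ρ_w) = a (ρ_m − ρ_c).
a = d (ρ_c − ρ_w)/(ρ_m − ρ_c) = 5.97 km × 1.809/0.42 = 25.7 km.

25.7 km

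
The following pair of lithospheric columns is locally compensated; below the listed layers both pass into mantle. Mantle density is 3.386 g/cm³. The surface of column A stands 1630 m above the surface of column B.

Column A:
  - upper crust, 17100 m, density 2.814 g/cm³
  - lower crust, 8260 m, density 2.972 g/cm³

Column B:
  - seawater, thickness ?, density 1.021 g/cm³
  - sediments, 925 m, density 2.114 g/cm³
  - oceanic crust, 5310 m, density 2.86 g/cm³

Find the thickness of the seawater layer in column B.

1570 m

Take the compensation level at the base of the deeper column (depth z_c below the surface of column A) and equate Σ ρ_i t_i down to z_c; mantle fills any gap and the z_c terms cancel.
Column A: 17100×2.814 + 8260×2.972 + (z_c − 25360)×3.386
Column B: 1630×0 + x×1.021 + 925×2.114 + 5310×2.86 + (z_c − 1630 − 6235 − x)×3.386
The z_c×3.386 term appears on both sides and cancels. Collect the known terms of each column as K = Σ(ρt)_known − 3.386 × (depth of known layers): K_A = 72668.12 − 3.386×25360 = −13200.84; K_B = 17142.05 − 3.386×(1630 + 6235) = −9488.84.
Balance: K_A = K_B − x×(3.386 − 1.021), so x = (K_B − K_A)/(3.386 − 1.021) = 3712/2.365 = 1570 m.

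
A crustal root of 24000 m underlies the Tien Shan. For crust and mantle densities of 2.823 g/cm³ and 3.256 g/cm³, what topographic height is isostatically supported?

3680 m

For local isostatic compensation: ρ_c h = (ρ_m − ρ_c) r.
h = r (ρ_m − ρ_c) / ρ_c = 24000 m × (3.256 − 2.823) / 2.823 = 3680 m.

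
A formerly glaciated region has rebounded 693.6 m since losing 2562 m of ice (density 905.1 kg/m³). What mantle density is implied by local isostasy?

ρ_m = ρ_ice t / u = 905.1 × 2562 m/693.6 m = 3340 kg/m³.

3340 kg/m³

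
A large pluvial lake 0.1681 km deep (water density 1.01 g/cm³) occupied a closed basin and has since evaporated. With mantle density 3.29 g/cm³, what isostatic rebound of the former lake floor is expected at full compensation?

0.0516 km

u = d ρ_w/ρ_m = 0.1681 km × 1.01/3.29 = 0.0516 km.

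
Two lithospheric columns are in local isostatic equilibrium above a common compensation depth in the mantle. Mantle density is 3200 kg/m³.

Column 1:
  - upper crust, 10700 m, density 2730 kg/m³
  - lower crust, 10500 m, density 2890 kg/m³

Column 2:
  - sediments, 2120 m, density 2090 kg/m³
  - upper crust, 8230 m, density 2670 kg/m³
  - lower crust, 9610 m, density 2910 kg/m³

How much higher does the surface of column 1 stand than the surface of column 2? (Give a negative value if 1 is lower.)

For any compensation level in the mantle, the mantle terms cancel and isostasy reduces to e = (Σt_1 − Σt_2) − (Σ(ρt)_1 − Σ(ρt)_2) / ρ_m.
Σt_1 = 21200 m; Σt_2 = 19960 m; Σ(ρt)_1 = 59556000; Σ(ρt)_2 = 54370000 (in m·kg/m³).
e = (21200 − 19960) − (59556000 − 54370000) / 3200 = −381 m.

−381 m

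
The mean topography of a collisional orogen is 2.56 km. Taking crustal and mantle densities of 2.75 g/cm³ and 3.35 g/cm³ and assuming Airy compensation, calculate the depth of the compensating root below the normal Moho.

11.7 km

Equating mass per unit area of the two columns: the weight of the topography is balanced by the buoyancy of the root, ρ_c h = (ρ_m − ρ_c) r.
r = h · ρ_c / (ρ_m − ρ_c) = 2.56 km × 2.75 / (3.35 − 2.75) = 11.7 km.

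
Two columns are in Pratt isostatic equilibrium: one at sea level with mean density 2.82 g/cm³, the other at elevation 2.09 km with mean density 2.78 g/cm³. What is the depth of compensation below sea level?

145 km

ρ_ref D = ρ (D + h) → D (ρ_ref − ρ) = ρ h.
D = ρ h/(ρ_ref − ρ) = 2.78 × 2.09 km/(2.82 − 2.78) = 145 km.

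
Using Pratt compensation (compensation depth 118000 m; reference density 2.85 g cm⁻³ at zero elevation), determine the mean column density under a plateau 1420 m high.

2.82 g cm⁻³

Pratt balance: ρ_ref D = ρ (D + h).
ρ = ρ_ref D/(D + h) = 2.85 × 118000 m/(118000 m + 1420 m) = 2.82 g cm⁻³.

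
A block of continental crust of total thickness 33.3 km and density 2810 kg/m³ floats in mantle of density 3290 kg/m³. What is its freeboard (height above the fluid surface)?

4.86 km

Floating equilibrium: submerged depth d = t ρ_obj/ρ_fluid = 33.3 km × 2810/3290 = 28.44 km.
Freeboard = t − d = 33.3 km − 28.44 km = 4.86 km.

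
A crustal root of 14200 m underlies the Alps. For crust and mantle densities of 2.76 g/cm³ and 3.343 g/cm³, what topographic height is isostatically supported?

3000 m

Balancing pressure at the compensation depth: ρ_c h = (ρ_m − ρ_c) r.
h = r (ρ_m − ρ_c) / ρ_c = 14200 m × (3.343 − 2.76) / 2.76 = 3000 m.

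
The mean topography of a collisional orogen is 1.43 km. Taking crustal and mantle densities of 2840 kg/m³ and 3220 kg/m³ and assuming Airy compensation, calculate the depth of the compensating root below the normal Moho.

Isostatic balance requires: the weight of the topography is balanced by the buoyancy of the root, ρ_c h = (ρ_m − ρ_c) r.
r = h · ρ_c / (ρ_m − ρ_c) = 1.43 km × 2840 / (3220 − 2840) = 10.7 km.

10.7 km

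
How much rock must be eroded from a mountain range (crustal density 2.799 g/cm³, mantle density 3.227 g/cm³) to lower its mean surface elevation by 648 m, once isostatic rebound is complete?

Net drop Δ = e − u = e − e ρ_c/ρ_m = e (ρ_m − ρ_c)/ρ_m.
e = Δ ρ_m/(ρ_m − ρ_c) = 648 m × 3.227/0.428 = 4890 m.

4890 m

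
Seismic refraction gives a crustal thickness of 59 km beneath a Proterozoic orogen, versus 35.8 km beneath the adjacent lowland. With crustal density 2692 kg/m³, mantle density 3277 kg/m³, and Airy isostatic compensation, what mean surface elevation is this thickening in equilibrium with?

Excess crust Δ = 59 km − 35.8 km = 23.2 km, split between elevation h and root r with h + r = Δ.
Airy balance ρ_c h = (ρ_m − ρ_c) r gives r = h ρ_c/(ρ_m − ρ_c), so h (1 + ρ_c/(ρ_m − ρ_c)) = Δ, i.e. h = Δ (ρ_m − ρ_c)/ρ_m.
h = 23.2 km × 585/3277 = 4.14 km.

4.14 km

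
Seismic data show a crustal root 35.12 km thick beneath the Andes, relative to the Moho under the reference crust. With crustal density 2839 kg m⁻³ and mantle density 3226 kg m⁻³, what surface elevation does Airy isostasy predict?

4.79 km

By Archimedes' principle applied to the lithosphere: ρ_c h = (ρ_m − ρ_c) r.
h = r (ρ_m − ρ_c) / ρ_c = 35.12 km × (3226 − 2839) / 2839 = 4.79 km.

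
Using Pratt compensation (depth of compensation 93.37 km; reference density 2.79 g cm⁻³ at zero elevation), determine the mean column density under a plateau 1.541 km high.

Pratt balance: ρ_ref D = ρ (D + h).
ρ = ρ_ref D/(D + h) = 2.79 × 93.37 km/(93.37 km + 1.541 km) = 2.74 g cm⁻³.

2.74 g cm⁻³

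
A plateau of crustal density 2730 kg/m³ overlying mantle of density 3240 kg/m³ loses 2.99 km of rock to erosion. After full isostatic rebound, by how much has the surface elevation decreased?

Rebound u = e ρ_c/ρ_m = 2.99 km × 2730/3240 = 2.519 km.
Net surface drop = e − u = 2.99 km − 2.519 km = e (ρ_m − ρ_c)/ρ_m = 0.471 km.

0.471 km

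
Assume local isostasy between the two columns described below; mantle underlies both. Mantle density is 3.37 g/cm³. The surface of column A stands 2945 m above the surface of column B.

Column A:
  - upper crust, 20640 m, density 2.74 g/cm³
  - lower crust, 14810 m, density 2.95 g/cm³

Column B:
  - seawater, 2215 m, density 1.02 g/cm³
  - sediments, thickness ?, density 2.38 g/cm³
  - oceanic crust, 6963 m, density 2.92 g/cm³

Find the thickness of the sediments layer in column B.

Take the compensation level at the base of the deeper column (depth z_c below the surface of column A) and equate Σ ρ_i t_i down to z_c; mantle fills any gap and the z_c terms cancel.
Column A: 20640×2.74 + 14810×2.95 + (z_c − 35450)×3.37
Column B: 2945×0 + 2215×1.02 + x×2.38 + 6963×2.92 + (z_c − 2945 − 9178 − x)×3.37
The z_c×3.37 term appears on both sides and cancels. Collect the known terms of each column as K = Σ(ρt)_known − 3.37 × (depth of known layers): K_A = 100243.1 − 3.37×35450 = −19223.4; K_B = 22591.26 − 3.37×(2945 + 9178) = −18263.25.
Balance: K_A = K_B − x×(3.37 − 2.38), so x = (K_B − K_A)/(3.37 − 2.38) = 960.15/0.99 = 970 m.

970 m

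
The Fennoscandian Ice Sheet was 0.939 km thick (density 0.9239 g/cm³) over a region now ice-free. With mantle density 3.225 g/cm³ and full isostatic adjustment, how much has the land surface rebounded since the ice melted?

Removing the load lets mantle flow back in; uplift u satisfies ρ_ice t = ρ_m u.
u = t ρ_ice/ρ_m = 0.939 km × 0.9239/3.225 = 0.269 km.

0.269 km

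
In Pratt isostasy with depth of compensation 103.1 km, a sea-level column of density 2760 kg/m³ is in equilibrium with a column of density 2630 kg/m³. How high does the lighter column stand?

ρ_ref D = ρ (D + h) → h = D (ρ_ref − ρ)/ρ.
h = 103.1 km × (2760 − 2630)/2630 = 5.1 km.

5.1 km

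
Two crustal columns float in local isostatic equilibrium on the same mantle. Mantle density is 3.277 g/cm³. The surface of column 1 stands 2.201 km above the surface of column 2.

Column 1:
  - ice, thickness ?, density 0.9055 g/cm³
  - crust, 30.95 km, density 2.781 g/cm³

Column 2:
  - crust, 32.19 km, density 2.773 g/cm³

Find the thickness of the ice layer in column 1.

Take the compensation level at the base of the deeper column (depth z_c below the surface of column 1) and equate Σ ρ_i t_i down to z_c; mantle fills any gap and the z_c terms cancel.
Column 1: x×0.9055 + 30.95×2.781 + (z_c − 30.95 − x)×3.277
Column 2: 2.201×0 + 32.19×2.773 + (z_c − 2.201 − 32.19)×3.277
The z_c×3.277 term appears on both sides and cancels. Collect the known terms of each column as K = Σ(ρt)_known − 3.277 × (depth of known layers): K_1 = 86.07195 − 3.277×30.95 = −15.3512; K_2 = 89.26287 − 3.277×(2.201 + 32.19) = −23.436437.
Balance: K_1 − x×(3.277 − 0.9055) = K_2, so x = (K_1 − K_2)/(3.277 − 0.9055) = 8.08524/2.3715 = 3.41 km.

3.41 km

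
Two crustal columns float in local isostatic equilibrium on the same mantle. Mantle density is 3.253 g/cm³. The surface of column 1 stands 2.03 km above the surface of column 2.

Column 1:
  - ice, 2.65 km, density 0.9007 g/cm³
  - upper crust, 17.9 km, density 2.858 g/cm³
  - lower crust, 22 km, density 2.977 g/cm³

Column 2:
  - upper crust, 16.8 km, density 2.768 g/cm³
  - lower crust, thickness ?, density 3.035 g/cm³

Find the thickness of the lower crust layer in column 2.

Take the compensation level at the base of the deeper column (depth z_c below the surface of column 1) and equate Σ ρ_i t_i down to z_c; mantle fills any gap and the z_c terms cancel.
Column 1: 2.65×0.9007 + 17.9×2.858 + 22×2.977 + (z_c − 42.55)×3.253
Column 2: 2.03×0 + 16.8×2.768 + x×3.035 + (z_c − 2.03 − 16.8 − x)×3.253
The z_c×3.253 term appears on both sides and cancels. Collect the known terms of each column as K = Σ(ρt)_known − 3.253 × (depth of known layers): K_1 = 119.039055 − 3.253×42.55 = −19.376095; K_2 = 46.5024 − 3.253×(2.03 + 16.8) = −14.75159.
Balance: K_1 = K_2 − x×(3.253 − 3.035), so x = (K_2 − K_1)/(3.253 − 3.035) = 4.62451/0.218 = 21.2 km.

21.2 km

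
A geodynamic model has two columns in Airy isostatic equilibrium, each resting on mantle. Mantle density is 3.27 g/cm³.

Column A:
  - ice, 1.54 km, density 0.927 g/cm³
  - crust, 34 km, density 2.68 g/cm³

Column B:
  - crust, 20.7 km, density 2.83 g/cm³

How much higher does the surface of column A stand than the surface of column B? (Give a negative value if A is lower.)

For any compensation level in the mantle, the mantle terms cancel and isostasy reduces to e = (Σt_A − Σt_B) − (Σ(ρt)_A − Σ(ρt)_B) / ρ_m.
Σt_A = 35.54 km; Σt_B = 20.7 km; Σ(ρt)_A = 92.54758; Σ(ρt)_B = 58.581 (in km·g/cm³).
e = (35.54 − 20.7) − (92.54758 − 58.581) / 3.27 = 4.45 km.

4.45 km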